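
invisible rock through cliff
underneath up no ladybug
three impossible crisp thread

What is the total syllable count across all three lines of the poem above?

Line 1: invisible(4) + rock(1) + through(1) + cliff(1) = 7
Line 2: underneath(3) + up(1) + no(1) + ladybug(3) = 8
Line 3: three(1) + impossible(4) + crisp(1) + thread(1) = 7
Total: 7 + 8 + 7 = 22

22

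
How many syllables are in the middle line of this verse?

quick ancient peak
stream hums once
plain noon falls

The middle line: stream(1) + hums(1) + once(1) = 3

3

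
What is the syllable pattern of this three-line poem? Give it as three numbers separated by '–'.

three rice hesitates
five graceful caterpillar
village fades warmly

5–7–5

Line 1: three(1) + rice(1) + hesitates(3) = 5
Line 2: five(1) + graceful(2) + caterpillar(4) = 7
Line 3: village(2) + fades(1) + warmly(2) = 5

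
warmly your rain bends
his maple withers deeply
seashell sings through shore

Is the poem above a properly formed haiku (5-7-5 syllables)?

Line 1: warmly (2), your (1), rain (1), bends (1) → 5 ✓
Line 2: his (1), maple (2), withers (2), deeply (2) → 7 ✓
Line 3: seashell (2), sings (1), through (1), shore (1) → 5 ✓

Yes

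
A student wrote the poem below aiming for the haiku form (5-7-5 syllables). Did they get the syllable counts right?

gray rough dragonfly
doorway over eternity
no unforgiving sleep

No

Line 1: gray (1), rough (1), dragonfly (3) → 5 ✓
Line 2: doorway (2), over (2), eternity (4) → 8 (expected 7)
Line 3: no (1), unforgiving (4), sleep (1) → 6 (expected 5)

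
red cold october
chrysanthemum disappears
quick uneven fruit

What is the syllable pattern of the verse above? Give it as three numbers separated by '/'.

Line 1: "red cold october": 1+1+3 = 5
Line 2: "chrysanthemum disappears": 4+3 = 7
Line 3: "quick uneven fruit": 1+3+1 = 5

5/7/5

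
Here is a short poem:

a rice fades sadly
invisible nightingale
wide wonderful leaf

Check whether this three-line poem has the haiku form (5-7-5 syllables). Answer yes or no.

Line 1: "a rice fades sadly": 1+1+1+2 = 5 ✓
Line 2: "invisible nightingale": 4+3 = 7 ✓
Line 3: "wide wonderful leaf": 1+3+1 = 5 ✓

Yes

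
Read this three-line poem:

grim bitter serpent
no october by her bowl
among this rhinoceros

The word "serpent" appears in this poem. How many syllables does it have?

2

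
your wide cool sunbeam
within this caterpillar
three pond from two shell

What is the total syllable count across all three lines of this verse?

17

Line 1: "your wide cool sunbeam": 1+1+1+2 = 5
Line 2: "within this caterpillar": 2+1+4 = 7
Line 3: "three pond from two shell": 1+1+1+1+1 = 5
Total: 5 + 7 + 5 = 17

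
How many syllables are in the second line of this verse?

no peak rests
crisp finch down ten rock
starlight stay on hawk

5

The second line: crisp (1), finch (1), down (1), ten (1), rock (1) → 5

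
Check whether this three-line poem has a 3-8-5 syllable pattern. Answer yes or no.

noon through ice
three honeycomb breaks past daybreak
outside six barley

Yes

Line 1: noon(1) + through(1) + ice(1) = 3 ✓
Line 2: three(1) + honeycomb(3) + breaks(1) + past(1) + daybreak(2) = 8 ✓
Line 3: outside(2) + six(1) + barley(2) = 5 ✓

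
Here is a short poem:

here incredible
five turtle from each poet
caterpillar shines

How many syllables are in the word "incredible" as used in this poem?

"incredible" has 4 syllables.

4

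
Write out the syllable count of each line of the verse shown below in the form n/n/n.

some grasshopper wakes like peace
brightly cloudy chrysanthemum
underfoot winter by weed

Line 1: "some grasshopper wakes like peace": 1+3+1+1+1 = 7
Line 2: "brightly cloudy chrysanthemum": 2+2+4 = 8
Line 3: "underfoot winter by weed": 3+2+1+1 = 7

7/8/7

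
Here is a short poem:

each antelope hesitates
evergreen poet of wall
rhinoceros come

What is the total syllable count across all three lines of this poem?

19

Line 1: "each antelope hesitates": 1+3+3 = 7
Line 2: "evergreen poet of wall": 3+2+1+1 = 7
Line 3: "rhinoceros come": 4+1 = 5
Total: 7 + 7 + 5 = 19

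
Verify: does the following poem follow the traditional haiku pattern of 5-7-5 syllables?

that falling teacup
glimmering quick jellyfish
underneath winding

Yes

Line 1: that(1) + falling(2) + teacup(2) = 5 ✓
Line 2: glimmering(3) + quick(1) + jellyfish(3) = 7 ✓
Line 3: underneath(3) + winding(2) = 5 ✓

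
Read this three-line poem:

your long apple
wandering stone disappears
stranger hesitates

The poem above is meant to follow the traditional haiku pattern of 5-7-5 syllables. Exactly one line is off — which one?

Line 1: your (1), long (1), apple (2) → 4 (expected 5)
Line 2: wandering (3), stone (1), disappears (3) → 7 ✓
Line 3: stranger (2), hesitates (3) → 5 ✓

Line 1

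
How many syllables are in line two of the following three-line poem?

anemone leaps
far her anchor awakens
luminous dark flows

7

Line two: far(1) + her(1) + anchor(2) + awakens(3) = 7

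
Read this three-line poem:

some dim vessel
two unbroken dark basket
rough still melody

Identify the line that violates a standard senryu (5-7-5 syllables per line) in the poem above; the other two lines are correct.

Line 1

Line 1: some (1), dim (1), vessel (2) → 4 (expected 5)
Line 2: two (1), unbroken (3), dark (1), basket (2) → 7 ✓
Line 3: rough (1), still (1), melody (3) → 5 ✓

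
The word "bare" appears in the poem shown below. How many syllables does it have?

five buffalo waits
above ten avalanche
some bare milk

1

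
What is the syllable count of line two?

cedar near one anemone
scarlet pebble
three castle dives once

4

Line two: scarlet (2), pebble (2) → 4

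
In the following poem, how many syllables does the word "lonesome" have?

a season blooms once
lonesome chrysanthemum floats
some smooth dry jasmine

2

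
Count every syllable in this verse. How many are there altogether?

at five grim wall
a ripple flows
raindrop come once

12

Line 1: "at five grim wall": 1+1+1+1 = 4
Line 2: "a ripple flows": 1+2+1 = 4
Line 3: "raindrop come once": 2+1+1 = 4
Total: 4 + 4 + 4 = 12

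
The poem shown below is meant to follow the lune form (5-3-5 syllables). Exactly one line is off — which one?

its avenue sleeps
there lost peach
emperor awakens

The third line

Line 1: its (1), avenue (3), sleeps (1) → 5 ✓
Line 2: there (1), lost (1), peach (1) → 3 ✓
Line 3: emperor (3), awakens (3) → 6 (expected 5)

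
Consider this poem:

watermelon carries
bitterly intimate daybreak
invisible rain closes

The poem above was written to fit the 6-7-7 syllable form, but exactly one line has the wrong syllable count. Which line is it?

Line 2

Line 1: watermelon (4), carries (2) → 6 ✓
Line 2: bitterly (3), intimate (3), daybreak (2) → 8 (expected 7)
Line 3: invisible (4), rain (1), closes (2) → 7 ✓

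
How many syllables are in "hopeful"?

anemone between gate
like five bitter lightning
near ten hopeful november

2

"hopeful" has 2 syllables.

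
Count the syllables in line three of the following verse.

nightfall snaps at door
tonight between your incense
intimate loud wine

Line three: intimate(3) + loud(1) + wine(1) = 5

5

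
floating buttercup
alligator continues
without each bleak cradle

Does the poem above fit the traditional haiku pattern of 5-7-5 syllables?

Line 1: "floating buttercup": 2+3 = 5 ✓
Line 2: "alligator continues": 4+3 = 7 ✓
Line 3: "without each bleak cradle": 2+1+1+2 = 6 (expected 5)

No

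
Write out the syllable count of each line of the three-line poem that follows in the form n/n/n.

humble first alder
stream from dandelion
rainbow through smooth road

5/6/5

Line 1: humble (2), first (1), alder (2) → 5
Line 2: stream (1), from (1), dandelion (4) → 6
Line 3: rainbow (2), through (1), smooth (1), road (1) → 5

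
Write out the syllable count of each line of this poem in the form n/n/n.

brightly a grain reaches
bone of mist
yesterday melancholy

Line 1: "brightly a grain reaches": 2+1+1+2 = 6
Line 2: "bone of mist": 1+1+1 = 3
Line 3: "yesterday melancholy": 3+4 = 7

6/3/7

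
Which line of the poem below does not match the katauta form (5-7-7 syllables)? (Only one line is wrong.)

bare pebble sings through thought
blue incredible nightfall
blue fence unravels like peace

Line 1: bare(1) + pebble(2) + sings(1) + through(1) + thought(1) = 6 (expected 5)
Line 2: blue(1) + incredible(4) + nightfall(2) = 7 ✓
Line 3: blue(1) + fence(1) + unravels(3) + like(1) + peace(1) = 7 ✓

Line 1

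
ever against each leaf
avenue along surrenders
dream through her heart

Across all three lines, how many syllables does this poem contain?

18

Line 1: "ever against each leaf": 2+2+1+1 = 6
Line 2: "avenue along surrenders": 3+2+3 = 8
Line 3: "dream through her heart": 1+1+1+1 = 4
Total: 6 + 8 + 4 = 18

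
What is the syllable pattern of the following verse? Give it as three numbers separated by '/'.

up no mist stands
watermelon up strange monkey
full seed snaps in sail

Line 1: up (1), no (1), mist (1), stands (1) → 4
Line 2: watermelon (4), up (1), strange (1), monkey (2) → 8
Line 3: full (1), seed (1), snaps (1), in (1), sail (1) → 5

4/8/5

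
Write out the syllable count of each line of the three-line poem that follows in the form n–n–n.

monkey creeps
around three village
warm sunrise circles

3–5–5

Line 1: monkey(2) + creeps(1) = 3
Line 2: around(2) + three(1) + village(2) = 5
Line 3: warm(1) + sunrise(2) + circles(2) = 5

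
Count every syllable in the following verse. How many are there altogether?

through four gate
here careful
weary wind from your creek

12

Line 1: "through four gate": 1+1+1 = 3
Line 2: "here careful": 1+2 = 3
Line 3: "weary wind from your creek": 2+1+1+1+1 = 6
Total: 3 + 3 + 6 = 12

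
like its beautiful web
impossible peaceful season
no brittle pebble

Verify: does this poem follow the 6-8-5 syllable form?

Yes

Line 1: like (1), its (1), beautiful (3), web (1) → 6 ✓
Line 2: impossible (4), peaceful (2), season (2) → 8 ✓
Line 3: no (1), brittle (2), pebble (2) → 5 ✓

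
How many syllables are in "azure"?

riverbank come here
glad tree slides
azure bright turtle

2

"azure" has 2 syllables.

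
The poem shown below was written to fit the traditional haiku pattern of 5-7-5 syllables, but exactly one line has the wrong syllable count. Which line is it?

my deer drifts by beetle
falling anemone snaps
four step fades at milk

Line 1: my (1), deer (1), drifts (1), by (1), beetle (2) → 6 (expected 5)
Line 2: falling (2), anemone (4), snaps (1) → 7 ✓
Line 3: four (1), step (1), fades (1), at (1), milk (1) → 5 ✓

Line 1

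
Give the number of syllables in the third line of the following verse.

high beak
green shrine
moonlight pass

The third line: "moonlight pass": 2+1 = 3

3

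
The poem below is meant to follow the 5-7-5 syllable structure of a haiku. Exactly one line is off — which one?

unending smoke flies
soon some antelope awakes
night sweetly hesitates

Line 1: "unending smoke flies": 3+1+1 = 5 ✓
Line 2: "soon some antelope awakes": 1+1+3+2 = 7 ✓
Line 3: "night sweetly hesitates": 1+2+3 = 6 (expected 5)

Line 3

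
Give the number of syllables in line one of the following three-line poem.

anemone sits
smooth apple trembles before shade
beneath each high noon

Line one: anemone(4) + sits(1) = 5

5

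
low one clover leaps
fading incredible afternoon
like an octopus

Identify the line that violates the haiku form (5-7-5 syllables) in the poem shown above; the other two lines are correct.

Line 2

Line 1: low (1), one (1), clover (2), leaps (1) → 5 ✓
Line 2: fading (2), incredible (4), afternoon (3) → 9 (expected 7)
Line 3: like (1), an (1), octopus (3) → 5 ✓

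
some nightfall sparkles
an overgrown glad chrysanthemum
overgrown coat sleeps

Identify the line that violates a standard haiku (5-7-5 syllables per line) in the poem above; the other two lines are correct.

The second line

Line 1: some (1), nightfall (2), sparkles (2) → 5 ✓
Line 2: an (1), overgrown (3), glad (1), chrysanthemum (4) → 9 (expected 7)
Line 3: overgrown (3), coat (1), sleeps (1) → 5 ✓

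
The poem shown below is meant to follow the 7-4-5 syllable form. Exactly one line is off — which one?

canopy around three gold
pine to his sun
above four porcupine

Line 1: canopy (3), around (2), three (1), gold (1) → 7 ✓
Line 2: pine (1), to (1), his (1), sun (1) → 4 ✓
Line 3: above (2), four (1), porcupine (3) → 6 (expected 5)

Line 3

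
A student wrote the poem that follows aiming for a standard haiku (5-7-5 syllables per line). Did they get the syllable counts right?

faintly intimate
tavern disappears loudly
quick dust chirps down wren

Yes

Line 1: "faintly intimate": 2+3 = 5 ✓
Line 2: "tavern disappears loudly": 2+3+2 = 7 ✓
Line 3: "quick dust chirps down wren": 1+1+1+1+1 = 5 ✓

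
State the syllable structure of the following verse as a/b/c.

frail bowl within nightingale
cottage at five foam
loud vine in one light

7/5/5

Line 1: frail (1), bowl (1), within (2), nightingale (3) → 7
Line 2: cottage (2), at (1), five (1), foam (1) → 5
Line 3: loud (1), vine (1), in (1), one (1), light (1) → 5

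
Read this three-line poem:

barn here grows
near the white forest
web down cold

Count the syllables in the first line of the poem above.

3

The first line: "barn here grows": 1+1+1 = 3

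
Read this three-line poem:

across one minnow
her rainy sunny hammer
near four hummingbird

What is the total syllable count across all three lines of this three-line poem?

Line 1: across (2), one (1), minnow (2) → 5
Line 2: her (1), rainy (2), sunny (2), hammer (2) → 7
Line 3: near (1), four (1), hummingbird (3) → 5
Total: 5 + 7 + 5 = 17

17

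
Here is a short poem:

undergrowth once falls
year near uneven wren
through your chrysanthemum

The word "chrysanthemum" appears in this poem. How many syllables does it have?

4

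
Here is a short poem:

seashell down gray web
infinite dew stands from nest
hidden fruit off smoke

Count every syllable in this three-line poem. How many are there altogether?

Line 1: seashell(2) + down(1) + gray(1) + web(1) = 5
Line 2: infinite(3) + dew(1) + stands(1) + from(1) + nest(1) = 7
Line 3: hidden(2) + fruit(1) + off(1) + smoke(1) = 5
Total: 5 + 7 + 5 = 17

17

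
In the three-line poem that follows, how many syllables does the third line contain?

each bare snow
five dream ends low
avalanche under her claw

The third line: avalanche(3) + under(2) + her(1) + claw(1) = 7

7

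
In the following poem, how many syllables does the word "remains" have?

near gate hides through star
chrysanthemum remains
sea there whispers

2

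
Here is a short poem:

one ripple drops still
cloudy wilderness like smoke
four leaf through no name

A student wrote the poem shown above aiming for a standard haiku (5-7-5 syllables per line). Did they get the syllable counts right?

Yes

Line 1: one(1) + ripple(2) + drops(1) + still(1) = 5 ✓
Line 2: cloudy(2) + wilderness(3) + like(1) + smoke(1) = 7 ✓
Line 3: four(1) + leaf(1) + through(1) + no(1) + name(1) = 5 ✓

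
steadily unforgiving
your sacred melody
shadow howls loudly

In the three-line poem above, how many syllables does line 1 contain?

Line 1: steadily(3) + unforgiving(4) = 7

7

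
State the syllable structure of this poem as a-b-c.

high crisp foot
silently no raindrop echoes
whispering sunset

Line 1: high(1) + crisp(1) + foot(1) = 3
Line 2: silently(3) + no(1) + raindrop(2) + echoes(2) = 8
Line 3: whispering(3) + sunset(2) = 5

3-8-5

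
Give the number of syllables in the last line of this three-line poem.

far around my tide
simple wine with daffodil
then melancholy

5

The last line: then(1) + melancholy(4) = 5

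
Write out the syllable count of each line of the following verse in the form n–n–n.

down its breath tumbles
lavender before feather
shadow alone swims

5–7–5

Line 1: down(1) + its(1) + breath(1) + tumbles(2) = 5
Line 2: lavender(3) + before(2) + feather(2) = 7
Line 3: shadow(2) + alone(2) + swims(1) = 5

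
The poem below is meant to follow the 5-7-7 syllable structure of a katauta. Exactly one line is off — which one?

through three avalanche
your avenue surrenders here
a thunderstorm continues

The second line

Line 1: "through three avalanche": 1+1+3 = 5 ✓
Line 2: "your avenue surrenders here": 1+3+3+1 = 8 (expected 7)
Line 3: "a thunderstorm continues": 1+3+3 = 7 ✓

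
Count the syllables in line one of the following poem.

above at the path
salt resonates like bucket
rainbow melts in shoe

5

Line one: above(2) + at(1) + the(1) + path(1) = 5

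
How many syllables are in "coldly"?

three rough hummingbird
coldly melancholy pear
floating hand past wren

2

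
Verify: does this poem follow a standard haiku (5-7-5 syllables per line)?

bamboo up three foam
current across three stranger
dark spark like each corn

Yes

Line 1: bamboo (2), up (1), three (1), foam (1) → 5 ✓
Line 2: current (2), across (2), three (1), stranger (2) → 7 ✓
Line 3: dark (1), spark (1), like (1), each (1), corn (1) → 5 ✓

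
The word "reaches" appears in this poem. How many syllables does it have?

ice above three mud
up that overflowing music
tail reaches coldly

2

"reaches" has 2 syllables.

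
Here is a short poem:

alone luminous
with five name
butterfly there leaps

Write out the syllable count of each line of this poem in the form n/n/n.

Line 1: alone (2), luminous (3) → 5
Line 2: with (1), five (1), name (1) → 3
Line 3: butterfly (3), there (1), leaps (1) → 5

5/3/5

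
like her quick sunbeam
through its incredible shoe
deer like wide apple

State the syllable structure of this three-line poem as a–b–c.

Line 1: "like her quick sunbeam": 1+1+1+2 = 5
Line 2: "through its incredible shoe": 1+1+4+1 = 7
Line 3: "deer like wide apple": 1+1+1+2 = 5

5–7–5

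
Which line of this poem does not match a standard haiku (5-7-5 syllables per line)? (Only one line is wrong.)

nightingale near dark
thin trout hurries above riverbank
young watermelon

Line 1: "nightingale near dark": 3+1+1 = 5 ✓
Line 2: "thin trout hurries above riverbank": 1+1+2+2+3 = 9 (expected 7)
Line 3: "young watermelon": 1+4 = 5 ✓

Line 2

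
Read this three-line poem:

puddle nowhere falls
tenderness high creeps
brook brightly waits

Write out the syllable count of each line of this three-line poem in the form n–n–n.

5–5–4

Line 1: puddle(2) + nowhere(2) + falls(1) = 5
Line 2: tenderness(3) + high(1) + creeps(1) = 5
Line 3: brook(1) + brightly(2) + waits(1) = 4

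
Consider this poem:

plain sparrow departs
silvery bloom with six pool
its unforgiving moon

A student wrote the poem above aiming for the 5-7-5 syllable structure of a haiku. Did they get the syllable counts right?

Line 1: plain(1) + sparrow(2) + departs(2) = 5 ✓
Line 2: silvery(3) + bloom(1) + with(1) + six(1) + pool(1) = 7 ✓
Line 3: its(1) + unforgiving(4) + moon(1) = 6 (expected 5)

No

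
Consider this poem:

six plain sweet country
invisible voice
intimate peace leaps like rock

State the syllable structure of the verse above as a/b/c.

5/5/7

Line 1: six (1), plain (1), sweet (1), country (2) → 5
Line 2: invisible (4), voice (1) → 5
Line 3: intimate (3), peace (1), leaps (1), like (1), rock (1) → 7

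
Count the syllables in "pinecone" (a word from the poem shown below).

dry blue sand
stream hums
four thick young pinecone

2

"pinecone" has 2 syllables.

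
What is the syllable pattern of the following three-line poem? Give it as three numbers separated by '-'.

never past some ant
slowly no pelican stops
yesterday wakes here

5-7-5

Line 1: never(2) + past(1) + some(1) + ant(1) = 5
Line 2: slowly(2) + no(1) + pelican(3) + stops(1) = 7
Line 3: yesterday(3) + wakes(1) + here(1) = 5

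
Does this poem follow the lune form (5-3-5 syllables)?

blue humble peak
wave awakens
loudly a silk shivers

Line 1: "blue humble peak": 1+2+1 = 4 (expected 5)
Line 2: "wave awakens": 1+3 = 4 (expected 3)
Line 3: "loudly a silk shivers": 2+1+1+2 = 6 (expected 5)

No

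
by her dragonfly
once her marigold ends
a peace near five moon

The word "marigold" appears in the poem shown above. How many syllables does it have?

3

"marigold" has 3 syllables.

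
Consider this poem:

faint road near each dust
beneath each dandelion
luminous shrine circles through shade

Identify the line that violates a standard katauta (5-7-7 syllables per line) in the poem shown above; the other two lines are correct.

Line 1: faint(1) + road(1) + near(1) + each(1) + dust(1) = 5 ✓
Line 2: beneath(2) + each(1) + dandelion(4) = 7 ✓
Line 3: luminous(3) + shrine(1) + circles(2) + through(1) + shade(1) = 8 (expected 7)

The third line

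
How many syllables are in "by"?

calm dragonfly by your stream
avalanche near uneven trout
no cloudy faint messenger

1

"by" has 1 syllable.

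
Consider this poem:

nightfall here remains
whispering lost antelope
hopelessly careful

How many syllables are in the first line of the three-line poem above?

The first line: "nightfall here remains": 2+1+2 = 5

5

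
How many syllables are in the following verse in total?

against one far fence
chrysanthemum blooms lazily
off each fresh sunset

Line 1: against(2) + one(1) + far(1) + fence(1) = 5
Line 2: chrysanthemum(4) + blooms(1) + lazily(3) = 8
Line 3: off(1) + each(1) + fresh(1) + sunset(2) = 5
Total: 5 + 8 + 5 = 18

18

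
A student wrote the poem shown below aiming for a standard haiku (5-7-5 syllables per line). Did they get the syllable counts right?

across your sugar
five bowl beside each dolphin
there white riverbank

Yes

Line 1: across (2), your (1), sugar (2) → 5 ✓
Line 2: five (1), bowl (1), beside (2), each (1), dolphin (2) → 7 ✓
Line 3: there (1), white (1), riverbank (3) → 5 ✓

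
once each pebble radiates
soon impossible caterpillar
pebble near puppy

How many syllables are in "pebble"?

2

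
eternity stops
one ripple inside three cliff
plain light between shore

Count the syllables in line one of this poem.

5

Line one: "eternity stops": 4+1 = 5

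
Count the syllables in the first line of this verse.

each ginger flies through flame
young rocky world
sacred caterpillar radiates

6

The first line: each(1) + ginger(2) + flies(1) + through(1) + flame(1) = 6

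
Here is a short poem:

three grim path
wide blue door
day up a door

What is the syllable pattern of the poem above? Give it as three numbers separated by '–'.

3–3–4

Line 1: "three grim path": 1+1+1 = 3
Line 2: "wide blue door": 1+1+1 = 3
Line 3: "day up a door": 1+1+1+1 = 4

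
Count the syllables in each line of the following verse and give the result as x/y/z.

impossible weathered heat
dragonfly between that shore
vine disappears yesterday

7/7/7

Line 1: impossible (4), weathered (2), heat (1) → 7
Line 2: dragonfly (3), between (2), that (1), shore (1) → 7
Line 3: vine (1), disappears (3), yesterday (3) → 7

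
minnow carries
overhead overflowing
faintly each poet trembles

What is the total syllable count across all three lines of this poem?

18

Line 1: minnow (2), carries (2) → 4
Line 2: overhead (3), overflowing (4) → 7
Line 3: faintly (2), each (1), poet (2), trembles (2) → 7
Total: 4 + 7 + 7 = 18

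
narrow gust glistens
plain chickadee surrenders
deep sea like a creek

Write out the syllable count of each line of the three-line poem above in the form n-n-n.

5-7-5

Line 1: "narrow gust glistens": 2+1+2 = 5
Line 2: "plain chickadee surrenders": 1+3+3 = 7
Line 3: "deep sea like a creek": 1+1+1+1+1 = 5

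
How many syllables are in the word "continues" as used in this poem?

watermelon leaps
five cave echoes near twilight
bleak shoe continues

3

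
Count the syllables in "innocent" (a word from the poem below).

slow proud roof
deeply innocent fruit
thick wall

3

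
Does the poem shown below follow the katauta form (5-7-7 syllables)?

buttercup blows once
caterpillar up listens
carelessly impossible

Line 1: buttercup (3), blows (1), once (1) → 5 ✓
Line 2: caterpillar (4), up (1), listens (2) → 7 ✓
Line 3: carelessly (3), impossible (4) → 7 ✓

Yes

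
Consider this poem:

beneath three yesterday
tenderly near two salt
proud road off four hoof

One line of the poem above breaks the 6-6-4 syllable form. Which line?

The third line

Line 1: beneath(2) + three(1) + yesterday(3) = 6 ✓
Line 2: tenderly(3) + near(1) + two(1) + salt(1) = 6 ✓
Line 3: proud(1) + road(1) + off(1) + four(1) + hoof(1) = 5 (expected 4)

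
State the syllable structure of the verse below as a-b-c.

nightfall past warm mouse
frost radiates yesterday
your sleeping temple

5-7-5

Line 1: nightfall (2), past (1), warm (1), mouse (1) → 5
Line 2: frost (1), radiates (3), yesterday (3) → 7
Line 3: your (1), sleeping (2), temple (2) → 5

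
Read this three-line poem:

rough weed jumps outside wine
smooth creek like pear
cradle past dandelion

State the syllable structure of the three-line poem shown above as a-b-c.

6-4-7

Line 1: rough(1) + weed(1) + jumps(1) + outside(2) + wine(1) = 6
Line 2: smooth(1) + creek(1) + like(1) + pear(1) = 4
Line 3: cradle(2) + past(1) + dandelion(4) = 7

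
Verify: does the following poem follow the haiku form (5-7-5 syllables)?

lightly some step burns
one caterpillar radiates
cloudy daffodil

No

Line 1: lightly(2) + some(1) + step(1) + burns(1) = 5 ✓
Line 2: one(1) + caterpillar(4) + radiates(3) = 8 (expected 7)
Line 3: cloudy(2) + daffodil(3) = 5 ✓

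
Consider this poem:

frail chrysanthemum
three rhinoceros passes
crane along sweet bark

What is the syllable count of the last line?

5

The last line: crane(1) + along(2) + sweet(1) + bark(1) = 5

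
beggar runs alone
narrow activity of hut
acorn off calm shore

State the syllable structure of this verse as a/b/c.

5/8/5

Line 1: beggar(2) + runs(1) + alone(2) = 5
Line 2: narrow(2) + activity(4) + of(1) + hut(1) = 8
Line 3: acorn(2) + off(1) + calm(1) + shore(1) = 5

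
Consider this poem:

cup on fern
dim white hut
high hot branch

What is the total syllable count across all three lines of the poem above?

Line 1: "cup on fern": 1+1+1 = 3
Line 2: "dim white hut": 1+1+1 = 3
Line 3: "high hot branch": 1+1+1 = 3
Total: 3 + 3 + 3 = 9

9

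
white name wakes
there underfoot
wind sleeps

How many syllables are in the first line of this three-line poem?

The first line: white (1), name (1), wakes (1) → 3

3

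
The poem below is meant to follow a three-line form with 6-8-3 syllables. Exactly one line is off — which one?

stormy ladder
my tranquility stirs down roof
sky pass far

The first line

Line 1: stormy (2), ladder (2) → 4 (expected 6)
Line 2: my (1), tranquility (4), stirs (1), down (1), roof (1) → 8 ✓
Line 3: sky (1), pass (1), far (1) → 3 ✓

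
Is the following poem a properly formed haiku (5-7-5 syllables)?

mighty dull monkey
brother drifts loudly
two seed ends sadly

No

Line 1: mighty (2), dull (1), monkey (2) → 5 ✓
Line 2: brother (2), drifts (1), loudly (2) → 5 (expected 7)
Line 3: two (1), seed (1), ends (1), sadly (2) → 5 ✓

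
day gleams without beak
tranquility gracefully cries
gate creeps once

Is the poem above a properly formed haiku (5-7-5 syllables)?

No

Line 1: day(1) + gleams(1) + without(2) + beak(1) = 5 ✓
Line 2: tranquility(4) + gracefully(3) + cries(1) = 8 (expected 7)
Line 3: gate(1) + creeps(1) + once(1) = 3 (expected 5)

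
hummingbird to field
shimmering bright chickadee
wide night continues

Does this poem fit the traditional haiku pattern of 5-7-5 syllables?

Yes

Line 1: hummingbird(3) + to(1) + field(1) = 5 ✓
Line 2: shimmering(3) + bright(1) + chickadee(3) = 7 ✓
Line 3: wide(1) + night(1) + continues(3) = 5 ✓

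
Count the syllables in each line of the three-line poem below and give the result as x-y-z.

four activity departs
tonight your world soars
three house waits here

Line 1: four(1) + activity(4) + departs(2) = 7
Line 2: tonight(2) + your(1) + world(1) + soars(1) = 5
Line 3: three(1) + house(1) + waits(1) + here(1) = 4

7-5-4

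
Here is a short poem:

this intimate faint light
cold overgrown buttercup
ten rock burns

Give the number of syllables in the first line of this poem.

The first line: "this intimate faint light": 1+3+1+1 = 6

6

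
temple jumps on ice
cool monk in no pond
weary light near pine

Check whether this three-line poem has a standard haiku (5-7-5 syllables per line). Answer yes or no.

No

Line 1: temple (2), jumps (1), on (1), ice (1) → 5 ✓
Line 2: cool (1), monk (1), in (1), no (1), pond (1) → 5 (expected 7)
Line 3: weary (2), light (1), near (1), pine (1) → 5 ✓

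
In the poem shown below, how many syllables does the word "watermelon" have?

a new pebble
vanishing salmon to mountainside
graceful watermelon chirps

4

"watermelon" has 4 syllables.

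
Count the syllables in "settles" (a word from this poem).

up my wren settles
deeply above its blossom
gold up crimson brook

2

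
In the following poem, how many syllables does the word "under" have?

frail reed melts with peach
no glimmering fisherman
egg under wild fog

2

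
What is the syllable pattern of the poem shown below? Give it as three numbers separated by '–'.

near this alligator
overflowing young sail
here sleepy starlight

Line 1: near (1), this (1), alligator (4) → 6
Line 2: overflowing (4), young (1), sail (1) → 6
Line 3: here (1), sleepy (2), starlight (2) → 5

6–6–5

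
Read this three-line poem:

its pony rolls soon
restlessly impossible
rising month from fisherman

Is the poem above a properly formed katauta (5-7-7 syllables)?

Yes

Line 1: "its pony rolls soon": 1+2+1+1 = 5 ✓
Line 2: "restlessly impossible": 3+4 = 7 ✓
Line 3: "rising month from fisherman": 2+1+1+3 = 7 ✓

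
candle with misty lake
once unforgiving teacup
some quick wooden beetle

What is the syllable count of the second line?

The second line: once (1), unforgiving (4), teacup (2) → 7

7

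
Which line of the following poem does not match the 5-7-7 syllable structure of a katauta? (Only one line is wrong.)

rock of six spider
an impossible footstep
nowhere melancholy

Line 1: rock (1), of (1), six (1), spider (2) → 5 ✓
Line 2: an (1), impossible (4), footstep (2) → 7 ✓
Line 3: nowhere (2), melancholy (4) → 6 (expected 7)

The third line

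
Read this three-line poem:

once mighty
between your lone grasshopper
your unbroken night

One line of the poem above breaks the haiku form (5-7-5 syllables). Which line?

Line 1: once(1) + mighty(2) = 3 (expected 5)
Line 2: between(2) + your(1) + lone(1) + grasshopper(3) = 7 ✓
Line 3: your(1) + unbroken(3) + night(1) = 5 ✓

Line 1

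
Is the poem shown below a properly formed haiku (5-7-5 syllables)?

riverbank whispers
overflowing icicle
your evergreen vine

Yes

Line 1: riverbank (3), whispers (2) → 5 ✓
Line 2: overflowing (4), icicle (3) → 7 ✓
Line 3: your (1), evergreen (3), vine (1) → 5 ✓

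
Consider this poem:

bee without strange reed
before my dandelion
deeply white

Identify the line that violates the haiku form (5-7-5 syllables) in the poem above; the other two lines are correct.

Line 1: bee(1) + without(2) + strange(1) + reed(1) = 5 ✓
Line 2: before(2) + my(1) + dandelion(4) = 7 ✓
Line 3: deeply(2) + white(1) = 3 (expected 5)

The third line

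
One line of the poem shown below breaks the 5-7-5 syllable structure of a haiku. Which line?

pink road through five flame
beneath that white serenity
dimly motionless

Line 2

Line 1: pink(1) + road(1) + through(1) + five(1) + flame(1) = 5 ✓
Line 2: beneath(2) + that(1) + white(1) + serenity(4) = 8 (expected 7)
Line 3: dimly(2) + motionless(3) = 5 ✓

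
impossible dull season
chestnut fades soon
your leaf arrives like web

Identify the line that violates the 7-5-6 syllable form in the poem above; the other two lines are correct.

Line 1: "impossible dull season": 4+1+2 = 7 ✓
Line 2: "chestnut fades soon": 2+1+1 = 4 (expected 5)
Line 3: "your leaf arrives like web": 1+1+2+1+1 = 6 ✓

Line 2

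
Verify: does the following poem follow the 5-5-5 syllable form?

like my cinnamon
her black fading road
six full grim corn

Line 1: like(1) + my(1) + cinnamon(3) = 5 ✓
Line 2: her(1) + black(1) + fading(2) + road(1) = 5 ✓
Line 3: six(1) + full(1) + grim(1) + corn(1) = 4 (expected 5)

No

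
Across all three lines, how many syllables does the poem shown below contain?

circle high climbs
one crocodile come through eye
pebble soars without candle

Line 1: circle (2), high (1), climbs (1) → 4
Line 2: one (1), crocodile (3), come (1), through (1), eye (1) → 7
Line 3: pebble (2), soars (1), without (2), candle (2) → 7
Total: 4 + 7 + 7 = 18

18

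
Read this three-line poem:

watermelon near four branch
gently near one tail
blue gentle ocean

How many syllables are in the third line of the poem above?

The third line: "blue gentle ocean": 1+2+2 = 5

5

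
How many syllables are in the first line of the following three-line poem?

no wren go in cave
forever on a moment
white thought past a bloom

The first line: no (1), wren (1), go (1), in (1), cave (1) → 5

5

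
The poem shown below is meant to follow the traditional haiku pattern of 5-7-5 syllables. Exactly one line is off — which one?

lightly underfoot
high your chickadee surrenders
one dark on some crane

Line 1: "lightly underfoot": 2+3 = 5 ✓
Line 2: "high your chickadee surrenders": 1+1+3+3 = 8 (expected 7)
Line 3: "one dark on some crane": 1+1+1+1+1 = 5 ✓

Line 2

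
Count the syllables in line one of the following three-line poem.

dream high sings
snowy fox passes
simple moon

3

Line one: "dream high sings": 1+1+1 = 3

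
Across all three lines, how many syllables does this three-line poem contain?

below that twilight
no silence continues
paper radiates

Line 1: below (2), that (1), twilight (2) → 5
Line 2: no (1), silence (2), continues (3) → 6
Line 3: paper (2), radiates (3) → 5
Total: 5 + 6 + 5 = 16

16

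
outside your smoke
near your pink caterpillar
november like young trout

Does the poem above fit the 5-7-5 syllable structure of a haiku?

Line 1: outside (2), your (1), smoke (1) → 4 (expected 5)
Line 2: near (1), your (1), pink (1), caterpillar (4) → 7 ✓
Line 3: november (3), like (1), young (1), trout (1) → 6 (expected 5)

No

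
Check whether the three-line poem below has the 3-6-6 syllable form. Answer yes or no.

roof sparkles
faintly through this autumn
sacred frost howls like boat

Yes

Line 1: "roof sparkles": 1+2 = 3 ✓
Line 2: "faintly through this autumn": 2+1+1+2 = 6 ✓
Line 3: "sacred frost howls like boat": 2+1+1+1+1 = 6 ✓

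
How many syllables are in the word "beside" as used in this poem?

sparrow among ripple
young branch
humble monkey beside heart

2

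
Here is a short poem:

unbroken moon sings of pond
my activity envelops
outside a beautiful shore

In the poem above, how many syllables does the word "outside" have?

"outside" has 2 syllables.

2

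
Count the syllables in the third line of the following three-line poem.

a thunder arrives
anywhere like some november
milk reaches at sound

5

The third line: milk (1), reaches (2), at (1), sound (1) → 5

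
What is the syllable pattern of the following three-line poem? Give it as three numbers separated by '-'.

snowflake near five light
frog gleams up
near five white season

Line 1: snowflake(2) + near(1) + five(1) + light(1) = 5
Line 2: frog(1) + gleams(1) + up(1) = 3
Line 3: near(1) + five(1) + white(1) + season(2) = 5

5-3-5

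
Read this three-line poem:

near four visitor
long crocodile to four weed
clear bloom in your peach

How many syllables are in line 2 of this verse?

7

Line 2: "long crocodile to four weed": 1+3+1+1+1 = 7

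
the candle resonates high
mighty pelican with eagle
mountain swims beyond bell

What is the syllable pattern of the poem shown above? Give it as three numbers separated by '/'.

Line 1: the (1), candle (2), resonates (3), high (1) → 7
Line 2: mighty (2), pelican (3), with (1), eagle (2) → 8
Line 3: mountain (2), swims (1), beyond (2), bell (1) → 6

7/8/6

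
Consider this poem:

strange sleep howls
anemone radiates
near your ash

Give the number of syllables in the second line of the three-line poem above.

The second line: anemone(4) + radiates(3) = 7

7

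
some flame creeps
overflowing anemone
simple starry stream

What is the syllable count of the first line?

3

The first line: some (1), flame (1), creeps (1) → 3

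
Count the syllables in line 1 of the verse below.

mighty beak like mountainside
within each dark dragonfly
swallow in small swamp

7

Line 1: mighty(2) + beak(1) + like(1) + mountainside(3) = 7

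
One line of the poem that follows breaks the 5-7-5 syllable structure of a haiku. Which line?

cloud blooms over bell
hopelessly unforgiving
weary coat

The third line

Line 1: cloud(1) + blooms(1) + over(2) + bell(1) = 5 ✓
Line 2: hopelessly(3) + unforgiving(4) = 7 ✓
Line 3: weary(2) + coat(1) = 3 (expected 5)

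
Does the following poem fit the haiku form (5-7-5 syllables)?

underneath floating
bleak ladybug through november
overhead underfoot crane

No

Line 1: underneath (3), floating (2) → 5 ✓
Line 2: bleak (1), ladybug (3), through (1), november (3) → 8 (expected 7)
Line 3: overhead (3), underfoot (3), crane (1) → 7 (expected 5)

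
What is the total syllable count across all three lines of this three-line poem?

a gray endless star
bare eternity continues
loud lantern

16

Line 1: "a gray endless star": 1+1+2+1 = 5
Line 2: "bare eternity continues": 1+4+3 = 8
Line 3: "loud lantern": 1+2 = 3
Total: 5 + 8 + 3 = 16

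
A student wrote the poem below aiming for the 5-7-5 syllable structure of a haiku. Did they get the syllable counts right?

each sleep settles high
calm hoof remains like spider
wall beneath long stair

Yes

Line 1: "each sleep settles high": 1+1+2+1 = 5 ✓
Line 2: "calm hoof remains like spider": 1+1+2+1+2 = 7 ✓
Line 3: "wall beneath long stair": 1+2+1+1 = 5 ✓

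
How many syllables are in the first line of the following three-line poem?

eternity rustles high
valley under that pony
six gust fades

7

The first line: "eternity rustles high": 4+2+1 = 7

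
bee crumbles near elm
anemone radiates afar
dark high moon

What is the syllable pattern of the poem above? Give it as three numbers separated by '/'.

Line 1: bee (1), crumbles (2), near (1), elm (1) → 5
Line 2: anemone (4), radiates (3), afar (2) → 9
Line 3: dark (1), high (1), moon (1) → 3

5/9/3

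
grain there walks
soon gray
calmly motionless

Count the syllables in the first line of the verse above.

The first line: grain (1), there (1), walks (1) → 3

3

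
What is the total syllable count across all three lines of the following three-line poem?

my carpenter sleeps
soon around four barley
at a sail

Line 1: "my carpenter sleeps": 1+3+1 = 5
Line 2: "soon around four barley": 1+2+1+2 = 6
Line 3: "at a sail": 1+1+1 = 3
Total: 5 + 6 + 3 = 14

14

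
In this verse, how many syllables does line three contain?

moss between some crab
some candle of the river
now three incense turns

5

Line three: "now three incense turns": 1+1+2+1 = 5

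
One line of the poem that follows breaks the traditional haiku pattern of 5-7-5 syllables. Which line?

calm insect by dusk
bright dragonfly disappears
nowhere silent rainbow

Line 1: "calm insect by dusk": 1+2+1+1 = 5 ✓
Line 2: "bright dragonfly disappears": 1+3+3 = 7 ✓
Line 3: "nowhere silent rainbow": 2+2+2 = 6 (expected 5)

Line 3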